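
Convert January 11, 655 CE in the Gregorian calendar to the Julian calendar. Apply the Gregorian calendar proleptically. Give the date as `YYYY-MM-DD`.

0655-01-08

The Julian–Gregorian offset here is 3 days (Julian trailing).
11 January 655 Gregorian − 3 days → 8 January 655 Julian.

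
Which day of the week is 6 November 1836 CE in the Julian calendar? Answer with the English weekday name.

In the Gregorian calendar this is 18 November 1836 (JDN 2391967).
2391967 ≡ 4 (mod 7); counting from Monday = 0 gives Friday.

Friday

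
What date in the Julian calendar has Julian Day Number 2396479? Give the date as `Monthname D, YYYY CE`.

March 15, 1849 CE

JDN 2396479 is 27 March 1849 in the Gregorian calendar.
In the Julian calendar that day is March 15, 1849 CE.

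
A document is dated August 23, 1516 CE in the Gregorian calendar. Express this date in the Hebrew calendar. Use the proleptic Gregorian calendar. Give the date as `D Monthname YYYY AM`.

15 Elul 5276 AM

Julian Day Number of the source date = 2275002.
Converting JDN 2275002 to the Hebrew calendar gives 15 Elul 5276 AM.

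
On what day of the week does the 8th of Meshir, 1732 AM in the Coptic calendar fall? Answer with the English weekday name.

Equivalently 16 February 2016 Gregorian, JDN 2457435.
JDN 2457435 mod 7 = 1, and JDN 0 was a Monday, so this is a Tuesday.

Tuesday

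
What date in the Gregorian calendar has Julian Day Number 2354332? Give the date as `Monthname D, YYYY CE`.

Counting from JDN 2299161 = 15 Oct 1582 gives an offset of 55171 days.

November 3, 1733 CE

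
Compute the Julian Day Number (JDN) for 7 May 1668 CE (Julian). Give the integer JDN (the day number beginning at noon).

2330422

In the Gregorian calendar the same day is 17 May 1668.
JDN 2299161 is 15 October 1582 CE (Gregorian); the target day is +31261 days from there, so JDN = 2330422.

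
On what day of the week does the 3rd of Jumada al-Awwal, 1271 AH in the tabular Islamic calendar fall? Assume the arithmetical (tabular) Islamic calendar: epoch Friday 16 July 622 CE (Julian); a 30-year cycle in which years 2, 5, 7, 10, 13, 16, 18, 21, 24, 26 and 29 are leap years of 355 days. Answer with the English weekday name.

Equivalently 22 January 1855 Gregorian, JDN 2398606.
2398606 ≡ 0 (mod 7); counting from Monday = 0 gives Monday.

Monday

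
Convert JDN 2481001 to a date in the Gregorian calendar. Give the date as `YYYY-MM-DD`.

Counting from JDN 2299161 = 15 Oct 1582 gives an offset of 181840 days.

2080-08-24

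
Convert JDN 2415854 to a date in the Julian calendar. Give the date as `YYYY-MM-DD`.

1902-04-01

The Gregorian equivalent of JDN 2415854 is 14 April 1902.
In the Julian calendar that day is 1902-04-01.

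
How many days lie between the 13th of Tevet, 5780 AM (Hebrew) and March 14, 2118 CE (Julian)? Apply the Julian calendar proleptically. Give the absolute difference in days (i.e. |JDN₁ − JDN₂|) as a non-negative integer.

35871

JDN of the first date = 2458859.
JDN of the second date = 2494730.
|2494730 − 2458859| = 35871.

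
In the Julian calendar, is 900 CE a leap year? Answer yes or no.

900 mod 4 = 0, so it is a leap year in the Julian calendar.

yes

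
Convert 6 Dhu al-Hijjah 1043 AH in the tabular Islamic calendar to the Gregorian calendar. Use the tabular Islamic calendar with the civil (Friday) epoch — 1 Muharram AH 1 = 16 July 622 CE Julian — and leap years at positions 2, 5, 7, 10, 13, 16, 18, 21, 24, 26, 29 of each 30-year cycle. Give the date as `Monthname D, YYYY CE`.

Both dates share Julian Day Number 2318020; in the Gregorian calendar that is 3 June 1634 CE.

June 3, 1634 CE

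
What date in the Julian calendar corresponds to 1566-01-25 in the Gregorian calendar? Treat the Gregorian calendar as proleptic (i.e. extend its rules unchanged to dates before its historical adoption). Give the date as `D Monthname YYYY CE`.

For dates in this range the Gregorian date is 10 days ahead of the Julian.
25 January 1566 Gregorian − 10 days → 15 January 1566 Julian.

15 January 1566 CE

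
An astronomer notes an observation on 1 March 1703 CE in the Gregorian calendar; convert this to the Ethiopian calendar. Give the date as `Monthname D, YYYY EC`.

Both dates share Julian Day Number 2343127; in the Ethiopian calendar that is 24 Yekatit 1695 EC.

Yekatit 24, 1695 EC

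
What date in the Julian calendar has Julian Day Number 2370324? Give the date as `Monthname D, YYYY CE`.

August 5, 1777 CE

The Gregorian equivalent of JDN 2370324 is 16 August 1777.
In the Julian calendar that day is August 5, 1777 CE.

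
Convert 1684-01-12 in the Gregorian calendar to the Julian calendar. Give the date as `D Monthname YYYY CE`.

At this point the Julian calendar is 10 days behind the Gregorian.
12 January 1684 Gregorian − 10 days → 2 January 1684 Julian.

2 January 1684 CE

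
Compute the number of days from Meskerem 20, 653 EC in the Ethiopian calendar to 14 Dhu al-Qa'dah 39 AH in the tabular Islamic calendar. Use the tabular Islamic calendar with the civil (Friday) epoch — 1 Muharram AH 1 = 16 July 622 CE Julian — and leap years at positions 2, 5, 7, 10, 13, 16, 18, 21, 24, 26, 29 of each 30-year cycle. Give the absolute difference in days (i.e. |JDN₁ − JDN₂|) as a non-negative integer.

JDN of the first date = 1962383.
JDN of the second date = 1962214.
|1962214 − 1962383| = 169.

169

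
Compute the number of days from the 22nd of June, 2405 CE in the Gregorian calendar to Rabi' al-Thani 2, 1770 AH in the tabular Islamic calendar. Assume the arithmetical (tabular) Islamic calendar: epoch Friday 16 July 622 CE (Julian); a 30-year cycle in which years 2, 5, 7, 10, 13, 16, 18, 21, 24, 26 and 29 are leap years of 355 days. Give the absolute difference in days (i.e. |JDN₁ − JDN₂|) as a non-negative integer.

24236

First date → JDN 2599641; second date → JDN 2575405.
The interval is |2599641 − 2575405| = 24236 days.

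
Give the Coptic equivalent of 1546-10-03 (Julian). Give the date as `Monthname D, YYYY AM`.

Paopi 6, 1263 AM

Julian Day Number of the source date = 2286010.
Converting JDN 2286010 to the Coptic calendar gives 6 Paopi 1263 AM.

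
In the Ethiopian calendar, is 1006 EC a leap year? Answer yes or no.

1006 mod 4 = 2; in the Ethiopian calendar a year is leap when year mod 4 = 3, so it is a common year.

no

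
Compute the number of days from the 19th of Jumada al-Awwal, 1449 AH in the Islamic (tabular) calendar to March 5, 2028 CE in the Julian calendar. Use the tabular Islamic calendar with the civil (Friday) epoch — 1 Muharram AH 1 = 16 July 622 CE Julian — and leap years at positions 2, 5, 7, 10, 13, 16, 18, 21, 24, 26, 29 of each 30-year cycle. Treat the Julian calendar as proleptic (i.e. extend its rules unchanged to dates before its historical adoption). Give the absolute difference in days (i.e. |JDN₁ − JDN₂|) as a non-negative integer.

First date → JDN 2461699; second date → JDN 2461849.
The interval is |2461699 − 2461849| = 150 days.

150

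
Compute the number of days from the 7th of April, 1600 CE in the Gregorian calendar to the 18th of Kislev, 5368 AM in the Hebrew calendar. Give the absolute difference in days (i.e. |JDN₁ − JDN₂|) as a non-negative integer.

JDN of the first date = 2305545.
JDN of the second date = 2308346.
|2308346 − 2305545| = 2801.

2801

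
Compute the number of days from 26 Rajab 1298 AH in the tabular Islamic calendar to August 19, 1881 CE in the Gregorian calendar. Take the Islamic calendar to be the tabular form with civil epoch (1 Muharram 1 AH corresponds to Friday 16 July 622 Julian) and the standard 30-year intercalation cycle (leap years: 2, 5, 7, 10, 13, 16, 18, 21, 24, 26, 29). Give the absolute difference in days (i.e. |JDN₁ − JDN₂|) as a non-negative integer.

JDN of the first date = 2408256.
JDN of the second date = 2408312.
|2408312 − 2408256| = 56.

56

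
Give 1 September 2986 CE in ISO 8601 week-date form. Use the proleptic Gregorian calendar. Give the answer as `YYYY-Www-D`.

The weekday is Friday (ISO weekday 5).
That Friday belongs to ISO week 35 of ISO year 2986.

2986-W35-5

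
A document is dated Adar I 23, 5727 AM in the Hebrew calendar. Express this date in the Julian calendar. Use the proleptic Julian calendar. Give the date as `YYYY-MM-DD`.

1967-02-20

The source date corresponds to 5 March 1967 in the Gregorian calendar (JDN 2439555).
That day falls on 20 February 1967 CE in the Julian calendar.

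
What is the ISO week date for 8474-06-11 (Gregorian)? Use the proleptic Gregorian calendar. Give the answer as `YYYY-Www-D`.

8474-W24-1

The weekday is Monday (ISO weekday 1).
That Monday belongs to ISO week 24 of ISO year 8474.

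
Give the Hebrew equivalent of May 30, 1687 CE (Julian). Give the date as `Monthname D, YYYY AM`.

Sivan 28, 5447 AM

Both dates share Julian Day Number 2337384; in the Hebrew calendar that is 28 Sivan 5447 AM.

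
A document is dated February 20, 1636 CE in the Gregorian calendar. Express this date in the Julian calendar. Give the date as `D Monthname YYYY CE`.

10 February 1636 CE

The Julian–Gregorian offset here is 10 days (Julian trailing).
20 February 1636 Gregorian − 10 days → 10 February 1636 Julian.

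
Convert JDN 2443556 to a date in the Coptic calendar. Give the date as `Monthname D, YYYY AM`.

Meshir 9, 1694 AM

The Gregorian equivalent of JDN 2443556 is 16 February 1978.
In the Coptic calendar that day is Meshir 9, 1694 AM.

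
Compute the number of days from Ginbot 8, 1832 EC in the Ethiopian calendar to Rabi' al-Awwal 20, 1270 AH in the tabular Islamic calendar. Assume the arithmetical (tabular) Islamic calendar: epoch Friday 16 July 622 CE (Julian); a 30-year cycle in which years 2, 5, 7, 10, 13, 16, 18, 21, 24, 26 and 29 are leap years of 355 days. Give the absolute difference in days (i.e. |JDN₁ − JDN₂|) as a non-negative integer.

JDN of the first date = 2393241.
JDN of the second date = 2398209.
|2398209 − 2393241| = 4968.

4968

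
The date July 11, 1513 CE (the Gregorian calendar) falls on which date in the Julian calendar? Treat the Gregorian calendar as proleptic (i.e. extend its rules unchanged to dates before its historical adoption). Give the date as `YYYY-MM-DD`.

The Julian–Gregorian offset here is 10 days (Julian trailing).
11 July 1513 Gregorian − 10 days → 1 July 1513 Julian.

1513-07-01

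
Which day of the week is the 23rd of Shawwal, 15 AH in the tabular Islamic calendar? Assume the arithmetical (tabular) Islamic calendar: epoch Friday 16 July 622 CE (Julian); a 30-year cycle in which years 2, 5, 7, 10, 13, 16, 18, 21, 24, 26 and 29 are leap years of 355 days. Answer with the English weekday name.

This is JDN 1953689 (1 December 636 Gregorian).
Since JDN mod 7 = 3 (0 = Monday), the day is Thursday.

Thursday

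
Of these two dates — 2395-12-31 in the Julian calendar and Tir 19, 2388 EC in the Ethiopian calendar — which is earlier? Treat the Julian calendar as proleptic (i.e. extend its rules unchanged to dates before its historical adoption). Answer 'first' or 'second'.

First date → JDN 2596196; second date → JDN 2596211.
JDN 2596196 < JDN 2596211, so the first date is earlier.

first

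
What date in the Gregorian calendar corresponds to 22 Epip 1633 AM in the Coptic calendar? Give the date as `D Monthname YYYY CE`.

Julian Day Number of the source date = 2421439.
Converting JDN 2421439 to the Gregorian calendar gives 29 July 1917 CE.

29 July 1917 CE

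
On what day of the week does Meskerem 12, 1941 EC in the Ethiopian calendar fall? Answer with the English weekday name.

Wednesday

Equivalently 22 September 1948 Gregorian, JDN 2432817.
JDN 2432817 mod 7 = 2, and JDN 0 was a Monday, so this is a Wednesday.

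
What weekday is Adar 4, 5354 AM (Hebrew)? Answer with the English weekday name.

Thursday

Equivalently 24 February 1594 Gregorian, JDN 2303311.
Since JDN mod 7 = 3 (0 = Monday), the day is Thursday.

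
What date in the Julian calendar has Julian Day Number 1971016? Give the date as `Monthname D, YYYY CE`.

JDN 1971016 is 10 May 684 in the proleptic Gregorian calendar.
In the Julian calendar that day is May 7, 684 CE.

May 7, 684 CE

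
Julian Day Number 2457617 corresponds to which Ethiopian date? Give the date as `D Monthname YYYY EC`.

JDN 2457617 is 16 August 2016 in the Gregorian calendar.
In the Ethiopian calendar that day is 10 Nehase 2008 EC.

10 Nehase 2008 EC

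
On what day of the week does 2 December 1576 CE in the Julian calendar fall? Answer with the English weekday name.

Sunday

This is JDN 2297028 (12 December 1576 Gregorian).
JDN 2297028 mod 7 = 6, and JDN 0 was a Monday, so this is a Sunday.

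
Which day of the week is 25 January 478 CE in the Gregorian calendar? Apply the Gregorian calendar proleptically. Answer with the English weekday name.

1895671 ≡ 1 (mod 7); counting from Monday = 0 gives Tuesday.

Tuesday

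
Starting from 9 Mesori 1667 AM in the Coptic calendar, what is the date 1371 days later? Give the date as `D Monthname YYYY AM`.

The starting date is JDN 2433874; 2433874 + 1371 = 2435245.
JDN 2435245 corresponds to 9 Pashons 1671 AM.

9 Pashons 1671 AM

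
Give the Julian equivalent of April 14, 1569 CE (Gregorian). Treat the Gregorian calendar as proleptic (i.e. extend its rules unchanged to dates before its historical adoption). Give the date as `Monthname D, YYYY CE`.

April 4, 1569 CE

At this point the Julian calendar is 10 days behind the Gregorian.
14 April 1569 Gregorian − 10 days → 4 April 1569 Julian.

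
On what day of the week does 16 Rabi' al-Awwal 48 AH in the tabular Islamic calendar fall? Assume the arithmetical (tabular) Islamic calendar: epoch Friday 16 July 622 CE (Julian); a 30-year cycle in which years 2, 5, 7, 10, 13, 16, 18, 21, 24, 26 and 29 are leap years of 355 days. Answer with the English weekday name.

This is JDN 1965169 (7 May 668 Gregorian).
Since JDN mod 7 = 3 (0 = Monday), the day is Thursday.

Thursday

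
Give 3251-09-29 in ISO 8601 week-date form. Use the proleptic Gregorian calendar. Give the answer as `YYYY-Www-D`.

3251-W39-5

The weekday is Friday (ISO weekday 5).
That Friday belongs to ISO week 39 of ISO year 3251.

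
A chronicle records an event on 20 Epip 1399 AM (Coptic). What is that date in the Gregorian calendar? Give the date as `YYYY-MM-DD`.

Julian Day Number of the source date = 2335968.
Converting JDN 2335968 to the Gregorian calendar gives 24 July 1683 CE.

1683-07-24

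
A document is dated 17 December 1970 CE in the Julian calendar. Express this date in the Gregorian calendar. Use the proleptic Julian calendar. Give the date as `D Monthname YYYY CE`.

The Julian–Gregorian offset here is 13 days (Julian trailing).
17 December 1970 Julian + 13 days → 30 December 1970 Gregorian.

30 December 1970 CE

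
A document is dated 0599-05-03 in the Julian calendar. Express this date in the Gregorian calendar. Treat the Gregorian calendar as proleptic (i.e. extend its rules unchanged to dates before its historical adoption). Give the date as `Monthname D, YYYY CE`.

The Julian–Gregorian offset here is 2 days (Julian trailing).
3 May 599 Julian + 2 days → 5 May 599 Gregorian.

May 5, 599 CE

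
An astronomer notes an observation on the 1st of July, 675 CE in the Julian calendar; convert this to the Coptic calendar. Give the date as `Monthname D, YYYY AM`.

Both dates share Julian Day Number 1967783; in the Coptic calendar that is 7 Epip 391 AM.

Epip 7, 391 AM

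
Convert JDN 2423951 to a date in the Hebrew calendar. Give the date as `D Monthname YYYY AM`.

JDN 2423951 is 14 June 1924 in the Gregorian calendar.
In the Hebrew calendar that day is 12 Sivan 5684 AM.

12 Sivan 5684 AM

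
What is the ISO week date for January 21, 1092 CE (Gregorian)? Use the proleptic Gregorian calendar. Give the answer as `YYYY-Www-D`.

1092-W03-4

The weekday is Thursday (ISO weekday 4).
That Thursday belongs to ISO week 3 of ISO year 1092.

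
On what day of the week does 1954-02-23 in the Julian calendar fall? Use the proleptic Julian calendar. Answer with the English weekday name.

In the Gregorian calendar this is 8 March 1954 (JDN 2434810).
2434810 ≡ 0 (mod 7); counting from Monday = 0 gives Monday.

Monday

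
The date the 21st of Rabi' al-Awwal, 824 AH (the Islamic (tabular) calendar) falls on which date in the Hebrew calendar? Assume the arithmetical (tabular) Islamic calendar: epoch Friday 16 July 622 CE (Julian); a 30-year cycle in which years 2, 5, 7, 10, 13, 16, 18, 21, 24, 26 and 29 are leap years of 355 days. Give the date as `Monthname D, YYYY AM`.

Nisan 23, 5181 AM

Both dates share Julian Day Number 2240163; in the Hebrew calendar that is 23 Nisan 5181 AM.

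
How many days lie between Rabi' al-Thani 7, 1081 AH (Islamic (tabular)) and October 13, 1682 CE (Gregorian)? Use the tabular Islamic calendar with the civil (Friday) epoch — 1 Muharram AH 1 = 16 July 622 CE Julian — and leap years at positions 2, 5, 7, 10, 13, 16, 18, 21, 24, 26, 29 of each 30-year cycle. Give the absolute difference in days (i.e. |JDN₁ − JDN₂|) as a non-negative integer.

JDN of the first date = 2331251.
JDN of the second date = 2335684.
|2335684 − 2331251| = 4433.

4433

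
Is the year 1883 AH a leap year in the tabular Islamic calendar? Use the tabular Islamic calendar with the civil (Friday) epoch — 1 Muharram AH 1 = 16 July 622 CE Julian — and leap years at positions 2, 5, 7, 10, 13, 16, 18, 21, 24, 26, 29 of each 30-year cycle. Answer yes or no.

no

Year 1883 AH is year 23 of its 30-year cycle; leap positions are 2, 5, 7, 10, 13, 16, 18, 21, 24, 26, 29, so it is a common year (354 days).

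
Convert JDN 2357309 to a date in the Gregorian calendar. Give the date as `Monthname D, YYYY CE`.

JDN 2451545 is 1 Jan 2000; 2357309 is −94236 days from there.

December 28, 1741 CE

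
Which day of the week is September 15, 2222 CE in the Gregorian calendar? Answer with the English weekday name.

Sunday

JDN 2532886 mod 7 = 6, and JDN 0 was a Monday, so this is a Sunday.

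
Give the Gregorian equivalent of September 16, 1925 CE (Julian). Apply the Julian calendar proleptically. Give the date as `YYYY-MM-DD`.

1925-09-29

For dates in this range the Gregorian date is 13 days ahead of the Julian.
16 September 1925 Julian + 13 days → 29 September 1925 Gregorian.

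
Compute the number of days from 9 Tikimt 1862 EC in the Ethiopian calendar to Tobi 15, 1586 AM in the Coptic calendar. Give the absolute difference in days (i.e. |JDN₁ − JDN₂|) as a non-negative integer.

First date → JDN 2403989; second date → JDN 2404085.
The interval is |2403989 − 2404085| = 96 days.

96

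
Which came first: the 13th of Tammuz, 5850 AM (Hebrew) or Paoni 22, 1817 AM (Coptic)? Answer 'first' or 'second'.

first

First date → JDN 2484609; second date → JDN 2488615.
JDN 2484609 < JDN 2488615, so the first date is earlier.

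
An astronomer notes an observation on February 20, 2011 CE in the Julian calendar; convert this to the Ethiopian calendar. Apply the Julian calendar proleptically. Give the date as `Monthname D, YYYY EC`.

Yekatit 26, 2003 EC

Both dates share Julian Day Number 2455626; in the Ethiopian calendar that is 26 Yekatit 2003 EC.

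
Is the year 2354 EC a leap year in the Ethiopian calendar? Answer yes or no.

no

2354 mod 4 = 2; in the Ethiopian calendar a year is leap when year mod 4 = 3, so it is a common year.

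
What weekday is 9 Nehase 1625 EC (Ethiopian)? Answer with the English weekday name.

This is JDN 2317725 (12 August 1633 Gregorian).
2317725 ≡ 4 (mod 7); counting from Monday = 0 gives Friday.

Friday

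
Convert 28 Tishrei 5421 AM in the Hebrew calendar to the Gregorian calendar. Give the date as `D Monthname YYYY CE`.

Julian Day Number of the source date = 2327639.
Converting JDN 2327639 to the Gregorian calendar gives 3 October 1660 CE.

3 October 1660 CE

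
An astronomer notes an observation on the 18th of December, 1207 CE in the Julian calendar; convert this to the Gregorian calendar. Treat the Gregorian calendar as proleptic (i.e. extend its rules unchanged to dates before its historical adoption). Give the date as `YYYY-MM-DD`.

At this point the Julian calendar is 7 days behind the Gregorian.
18 December 1207 Julian + 7 days → 25 December 1207 Gregorian.

1207-12-25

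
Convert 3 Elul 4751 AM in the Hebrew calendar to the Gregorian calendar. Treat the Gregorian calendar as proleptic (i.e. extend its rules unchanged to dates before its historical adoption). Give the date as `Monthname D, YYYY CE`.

Both dates share Julian Day Number 2083248; in the Gregorian calendar that is 21 August 991 CE.

August 21, 991 CE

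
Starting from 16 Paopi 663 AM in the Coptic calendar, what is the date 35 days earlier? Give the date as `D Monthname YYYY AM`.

JDN of 16 Paopi 663 AM = 2066870.
2066870 − 35 = 2066835.
JDN 2066835 in the Coptic calendar is 11 Thout 663 AM.

11 Thout 663 AM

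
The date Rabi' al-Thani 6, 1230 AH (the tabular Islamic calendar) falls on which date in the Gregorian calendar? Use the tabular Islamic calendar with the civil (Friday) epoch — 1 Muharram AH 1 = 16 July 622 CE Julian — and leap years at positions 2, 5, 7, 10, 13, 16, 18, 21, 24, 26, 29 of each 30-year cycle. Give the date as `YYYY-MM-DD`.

1815-03-18

Julian Day Number of the source date = 2384051.
Converting JDN 2384051 to the Gregorian calendar gives 18 March 1815 CE.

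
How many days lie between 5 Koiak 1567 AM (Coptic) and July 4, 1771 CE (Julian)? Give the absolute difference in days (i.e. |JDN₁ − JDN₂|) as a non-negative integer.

First date → JDN 2397105; second date → JDN 2368100.
The interval is |2397105 − 2368100| = 29005 days.

29005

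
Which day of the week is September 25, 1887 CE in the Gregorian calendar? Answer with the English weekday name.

Sunday

JDN 2410540 mod 7 = 6, and JDN 0 was a Monday, so this is a Sunday.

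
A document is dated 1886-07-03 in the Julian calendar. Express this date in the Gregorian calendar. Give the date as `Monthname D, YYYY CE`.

July 15, 1886 CE

At this point the Julian calendar is 12 days behind the Gregorian.
3 July 1886 Julian + 12 days → 15 July 1886 Gregorian.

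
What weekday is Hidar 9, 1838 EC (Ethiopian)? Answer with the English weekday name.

Monday

Equivalently 17 November 1845 Gregorian, JDN 2395253.
2395253 ≡ 0 (mod 7); counting from Monday = 0 gives Monday.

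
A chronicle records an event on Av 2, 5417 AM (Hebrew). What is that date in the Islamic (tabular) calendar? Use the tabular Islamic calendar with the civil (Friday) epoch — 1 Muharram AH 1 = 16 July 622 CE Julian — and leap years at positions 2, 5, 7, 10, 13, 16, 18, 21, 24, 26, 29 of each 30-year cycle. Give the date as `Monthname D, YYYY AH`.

Ramadan 30, 1067 AH

The source date corresponds to 12 July 1657 in the Gregorian calendar (JDN 2326460).
That day falls on 30 Ramadan 1067 AH in the tabular Islamic calendar.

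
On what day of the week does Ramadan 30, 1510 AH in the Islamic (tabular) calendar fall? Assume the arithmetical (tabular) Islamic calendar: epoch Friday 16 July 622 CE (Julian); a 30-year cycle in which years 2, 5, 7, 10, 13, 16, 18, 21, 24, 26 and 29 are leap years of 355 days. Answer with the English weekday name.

In the Gregorian calendar this is 3 May 2087 (JDN 2483444).
2483444 ≡ 5 (mod 7); counting from Monday = 0 gives Saturday.

Saturday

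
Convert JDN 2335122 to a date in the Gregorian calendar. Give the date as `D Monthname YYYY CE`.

JDN 2451545 is 1 Jan 2000; 2335122 is −116423 days from there.

30 March 1681 CE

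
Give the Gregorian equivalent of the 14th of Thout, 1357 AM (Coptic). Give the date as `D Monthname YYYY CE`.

Julian Day Number of the source date = 2320322.
Converting JDN 2320322 to the Gregorian calendar gives 21 September 1640 CE.

21 September 1640 CE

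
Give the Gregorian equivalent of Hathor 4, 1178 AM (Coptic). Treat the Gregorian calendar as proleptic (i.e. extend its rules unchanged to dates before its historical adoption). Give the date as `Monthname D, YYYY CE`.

Julian Day Number of the source date = 2254992.
Converting JDN 2254992 to the Gregorian calendar gives 9 November 1461 CE.

November 9, 1461 CE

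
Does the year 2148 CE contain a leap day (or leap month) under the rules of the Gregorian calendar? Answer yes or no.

yes

2148 is divisible by 4 and not by 100, so it is a leap year.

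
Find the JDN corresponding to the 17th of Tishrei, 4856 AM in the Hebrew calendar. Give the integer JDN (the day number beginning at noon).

Equivalently 25 September 1095 (proleptic Gregorian).
JDN 2299161 is 15 October 1582 CE (Gregorian); the target day is −177893 days from there, so JDN = 2121268.

2121268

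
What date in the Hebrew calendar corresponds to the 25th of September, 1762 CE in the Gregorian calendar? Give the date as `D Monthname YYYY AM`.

Julian Day Number of the source date = 2364885.
Converting JDN 2364885 to the Hebrew calendar gives 8 Tishrei 5523 AM.

8 Tishrei 5523 AM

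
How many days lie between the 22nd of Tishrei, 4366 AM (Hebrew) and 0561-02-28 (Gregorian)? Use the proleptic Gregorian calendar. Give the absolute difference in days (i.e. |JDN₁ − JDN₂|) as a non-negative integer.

16298

First date → JDN 1942318; second date → JDN 1926020.
The interval is |1942318 − 1926020| = 16298 days.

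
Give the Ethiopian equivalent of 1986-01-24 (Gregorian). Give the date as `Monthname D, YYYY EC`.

Tir 16, 1978 EC

Both dates share Julian Day Number 2446455; in the Ethiopian calendar that is 16 Tir 1978 EC.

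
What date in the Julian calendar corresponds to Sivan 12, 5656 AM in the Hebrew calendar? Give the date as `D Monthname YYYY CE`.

Both dates share Julian Day Number 2413704; in the Julian calendar that is 12 May 1896 CE.

12 May 1896 CE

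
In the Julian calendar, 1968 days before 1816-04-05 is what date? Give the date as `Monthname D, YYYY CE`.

JDN of 1816-04-05 = 2384447.
2384447 − 1968 = 2382479.
JDN 2382479 in the Julian calendar is November 15, 1810 CE.

November 15, 1810 CE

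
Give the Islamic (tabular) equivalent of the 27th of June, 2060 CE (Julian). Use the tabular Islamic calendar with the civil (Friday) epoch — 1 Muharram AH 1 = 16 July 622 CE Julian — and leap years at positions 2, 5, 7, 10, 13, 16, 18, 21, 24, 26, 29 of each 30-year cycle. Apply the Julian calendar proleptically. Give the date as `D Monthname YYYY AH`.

Julian Day Number of the source date = 2473651.
Converting JDN 2473651 to the tabular Islamic calendar gives 11 Safar 1483 AH.

11 Safar 1483 AH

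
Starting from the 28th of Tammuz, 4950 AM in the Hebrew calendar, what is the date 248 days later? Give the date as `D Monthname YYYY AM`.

11 Adar II 4951 AM

The starting date is JDN 2155890; 2155890 + 248 = 2156138.
JDN 2156138 corresponds to 11 Adar II 4951 AM.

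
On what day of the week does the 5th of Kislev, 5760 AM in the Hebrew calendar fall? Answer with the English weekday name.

This is JDN 2451497 (14 November 1999 Gregorian).
JDN 2451497 mod 7 = 6, and JDN 0 was a Monday, so this is a Sunday.

Sunday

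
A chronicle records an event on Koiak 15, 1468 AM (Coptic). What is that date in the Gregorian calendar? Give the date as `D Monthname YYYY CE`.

Julian Day Number of the source date = 2360956.
Converting JDN 2360956 to the Gregorian calendar gives 23 December 1751 CE.

23 December 1751 CE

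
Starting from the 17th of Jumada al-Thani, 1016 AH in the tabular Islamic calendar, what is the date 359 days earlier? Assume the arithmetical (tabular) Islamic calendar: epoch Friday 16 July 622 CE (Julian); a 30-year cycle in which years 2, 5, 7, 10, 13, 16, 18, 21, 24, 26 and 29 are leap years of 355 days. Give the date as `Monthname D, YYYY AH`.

JDN of the 17th of Jumada al-Thani, 1016 AH = 2308286.
2308286 − 359 = 2307927.
JDN 2307927 in the tabular Islamic calendar is Jumada al-Thani 12, 1015 AH.

Jumada al-Thani 12, 1015 AH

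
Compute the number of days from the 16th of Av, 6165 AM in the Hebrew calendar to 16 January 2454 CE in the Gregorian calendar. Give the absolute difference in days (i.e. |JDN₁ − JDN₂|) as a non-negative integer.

JDN of the first date = 2599691.
JDN of the second date = 2617381.
|2617381 − 2599691| = 17690.

17690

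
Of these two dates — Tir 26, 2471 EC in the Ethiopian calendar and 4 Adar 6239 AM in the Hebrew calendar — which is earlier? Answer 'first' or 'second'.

first

The two dates have Julian Day Numbers 2626533 and 2626554 respectively.
Since 2626533 < 2626554, the first date comes first.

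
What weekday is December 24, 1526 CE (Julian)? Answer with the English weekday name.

This is JDN 2278787 (3 January 1527 Gregorian).
Since JDN mod 7 = 0 (0 = Monday), the day is Monday.

Monday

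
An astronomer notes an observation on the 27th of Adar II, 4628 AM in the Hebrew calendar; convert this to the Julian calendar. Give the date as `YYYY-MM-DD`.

0868-03-25

The source date corresponds to 29 March 868 in the proleptic Gregorian calendar (JDN 2038179).
That day falls on 25 March 868 CE in the Julian calendar.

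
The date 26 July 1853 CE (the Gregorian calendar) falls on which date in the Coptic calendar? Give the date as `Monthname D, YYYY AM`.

Epip 20, 1569 AM

Both dates share Julian Day Number 2398061; in the Coptic calendar that is 20 Epip 1569 AM.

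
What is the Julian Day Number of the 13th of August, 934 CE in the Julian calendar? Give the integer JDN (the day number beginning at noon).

Equivalently 18 August 934 (proleptic Gregorian).
JDN 2400001 is 17 November 1858 CE (Gregorian), MJD 0; the target day is −337575 days from there, so JDN = 2062426.

2062426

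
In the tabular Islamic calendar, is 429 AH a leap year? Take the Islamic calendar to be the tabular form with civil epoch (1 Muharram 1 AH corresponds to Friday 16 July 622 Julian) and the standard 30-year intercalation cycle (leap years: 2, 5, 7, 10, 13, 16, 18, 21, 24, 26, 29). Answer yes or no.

no

Year 429 AH is year 9 of its 30-year cycle; leap positions are 2, 5, 7, 10, 13, 16, 18, 21, 24, 26, 29, so it is a common year (354 days).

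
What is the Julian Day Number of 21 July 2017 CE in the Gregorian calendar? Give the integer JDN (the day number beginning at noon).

JDN 2400001 is 17 November 1858 CE (Gregorian), MJD 0; the target day is +57955 days from there, so JDN = 2457956.

2457956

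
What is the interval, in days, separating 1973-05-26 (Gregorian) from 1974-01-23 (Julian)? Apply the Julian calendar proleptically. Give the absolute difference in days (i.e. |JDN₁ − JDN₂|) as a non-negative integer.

255

First date → JDN 2441829; second date → JDN 2442084.
The interval is |2441829 − 2442084| = 255 days.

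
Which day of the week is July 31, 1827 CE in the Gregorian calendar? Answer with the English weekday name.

JDN 2388569 mod 7 = 1, and JDN 0 was a Monday, so this is a Tuesday.

Tuesday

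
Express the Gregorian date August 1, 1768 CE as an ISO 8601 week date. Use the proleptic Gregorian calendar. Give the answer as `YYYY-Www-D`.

The weekday is Monday (ISO weekday 1).
That Monday belongs to ISO week 31 of ISO year 1768.

1768-W31-1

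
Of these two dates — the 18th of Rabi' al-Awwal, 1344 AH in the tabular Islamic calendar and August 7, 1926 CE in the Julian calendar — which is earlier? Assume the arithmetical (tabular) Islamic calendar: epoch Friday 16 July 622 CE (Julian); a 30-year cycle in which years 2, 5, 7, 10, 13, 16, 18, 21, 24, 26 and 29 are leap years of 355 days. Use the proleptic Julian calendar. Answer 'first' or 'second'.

first

The two dates have Julian Day Numbers 2424430 and 2424748 respectively.
Since 2424430 < 2424748, the first date comes first.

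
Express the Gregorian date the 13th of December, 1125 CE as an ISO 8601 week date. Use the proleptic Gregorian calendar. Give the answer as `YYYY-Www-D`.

The weekday is Sunday (ISO weekday 7).
That Sunday belongs to ISO week 50 of ISO year 1125.

1125-W50-7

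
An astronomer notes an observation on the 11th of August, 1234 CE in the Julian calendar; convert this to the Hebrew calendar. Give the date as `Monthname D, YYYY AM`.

Elul 15, 4994 AM

Both dates share Julian Day Number 2171999; in the Hebrew calendar that is 15 Elul 4994 AM.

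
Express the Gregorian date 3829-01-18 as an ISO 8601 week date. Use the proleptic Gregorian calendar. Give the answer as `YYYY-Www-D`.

The weekday is Sunday (ISO weekday 7).
That Sunday belongs to ISO week 3 of ISO year 3829.

3829-W03-7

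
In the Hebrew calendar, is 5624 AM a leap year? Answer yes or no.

Hebrew year 5624 is year 19 of its 19-year Metonic cycle; leap years are at positions 3, 6, 8, 11, 14, 17, 19, so it is a leap year (13 months).

yes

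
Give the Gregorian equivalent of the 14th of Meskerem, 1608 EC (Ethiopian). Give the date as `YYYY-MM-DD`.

1615-09-22

Julian Day Number of the source date = 2311191.
Converting JDN 2311191 to the Gregorian calendar gives 22 September 1615 CE.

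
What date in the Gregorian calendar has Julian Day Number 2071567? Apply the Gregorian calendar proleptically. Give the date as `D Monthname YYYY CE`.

Counting from JDN 2299161 = 15 Oct 1582 gives an offset of -227594 days.

28 August 959 CE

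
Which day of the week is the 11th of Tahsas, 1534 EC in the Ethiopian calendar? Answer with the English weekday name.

Wednesday

Equivalently 17 December 1541 Gregorian, JDN 2284249.
Since JDN mod 7 = 2 (0 = Monday), the day is Wednesday.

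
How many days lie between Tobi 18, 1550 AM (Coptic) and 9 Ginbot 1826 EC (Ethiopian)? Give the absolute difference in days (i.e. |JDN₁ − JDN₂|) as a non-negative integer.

111

JDN of the first date = 2390939.
JDN of the second date = 2391050.
|2391050 − 2390939| = 111.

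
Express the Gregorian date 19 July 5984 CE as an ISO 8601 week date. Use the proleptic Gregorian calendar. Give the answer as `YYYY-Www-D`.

5984-W29-4

The weekday is Thursday (ISO weekday 4).
That Thursday belongs to ISO week 29 of ISO year 5984.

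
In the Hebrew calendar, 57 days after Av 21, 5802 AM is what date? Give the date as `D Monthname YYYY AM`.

JDN of Av 21, 5802 AM = 2467104.
2467104 + 57 = 2467161.
JDN 2467161 in the Hebrew calendar is 19 Tishrei 5803 AM.

19 Tishrei 5803 AM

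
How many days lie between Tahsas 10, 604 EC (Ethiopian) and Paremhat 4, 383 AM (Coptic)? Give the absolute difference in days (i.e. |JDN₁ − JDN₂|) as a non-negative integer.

JDN of the first date = 1944566.
JDN of the second date = 1964738.
|1964738 − 1944566| = 20172.

20172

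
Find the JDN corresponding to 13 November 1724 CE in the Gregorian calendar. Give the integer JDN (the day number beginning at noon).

JDN 2400001 is 17 November 1858 CE (Gregorian), MJD 0; the target day is −48946 days from there, so JDN = 2351055.

2351055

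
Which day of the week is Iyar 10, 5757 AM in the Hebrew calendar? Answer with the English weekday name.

Saturday

In the Gregorian calendar this is 17 May 1997 (JDN 2450586).
JDN 2450586 mod 7 = 5, and JDN 0 was a Monday, so this is a Saturday.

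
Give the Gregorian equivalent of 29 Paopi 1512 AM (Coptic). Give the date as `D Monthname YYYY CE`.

7 November 1795 CE

Julian Day Number of the source date = 2376981.
Converting JDN 2376981 to the Gregorian calendar gives 7 November 1795 CE.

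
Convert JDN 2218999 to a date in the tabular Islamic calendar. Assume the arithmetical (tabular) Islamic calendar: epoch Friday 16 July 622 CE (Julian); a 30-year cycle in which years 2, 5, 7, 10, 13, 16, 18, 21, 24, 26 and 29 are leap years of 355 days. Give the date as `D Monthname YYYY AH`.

JDN 2218999 is 24 April 1363 in the proleptic Gregorian calendar.
In the tabular Islamic calendar that day is 1 Rajab 764 AH.

1 Rajab 764 AH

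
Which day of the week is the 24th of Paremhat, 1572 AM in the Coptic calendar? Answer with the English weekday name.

In the Gregorian calendar this is 1 April 1856 (JDN 2399041).
Since JDN mod 7 = 1 (0 = Monday), the day is Tuesday.

Tuesday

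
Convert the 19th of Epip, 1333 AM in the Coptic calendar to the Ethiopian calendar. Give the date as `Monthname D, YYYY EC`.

The source date corresponds to 23 July 1617 in the Gregorian calendar (JDN 2311861).
That day falls on 19 Hamle 1609 EC in the Ethiopian calendar.

Hamle 19, 1609 EC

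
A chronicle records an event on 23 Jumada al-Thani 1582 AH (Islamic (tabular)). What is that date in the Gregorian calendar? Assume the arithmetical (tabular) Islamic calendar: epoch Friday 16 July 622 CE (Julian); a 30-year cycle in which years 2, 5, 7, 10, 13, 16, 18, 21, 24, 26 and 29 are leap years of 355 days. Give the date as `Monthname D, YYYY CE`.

Both dates share Julian Day Number 2508864; in the Gregorian calendar that is 7 December 2156 CE.

December 7, 2156 CE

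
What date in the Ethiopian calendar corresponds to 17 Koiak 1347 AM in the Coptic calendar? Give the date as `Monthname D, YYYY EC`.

Tahsas 17, 1623 EC

Julian Day Number of the source date = 2316762.
Converting JDN 2316762 to the Ethiopian calendar gives 17 Tahsas 1623 EC.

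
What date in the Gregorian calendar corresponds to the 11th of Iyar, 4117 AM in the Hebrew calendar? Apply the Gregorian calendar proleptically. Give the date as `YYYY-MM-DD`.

0357-04-18

Julian Day Number of the source date = 1851559.
Converting JDN 1851559 to the Gregorian calendar gives 18 April 357 CE.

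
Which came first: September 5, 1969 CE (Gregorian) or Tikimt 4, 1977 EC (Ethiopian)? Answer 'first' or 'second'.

The two dates have Julian Day Numbers 2440470 and 2445988 respectively.
Since 2440470 < 2445988, the first date comes first.

first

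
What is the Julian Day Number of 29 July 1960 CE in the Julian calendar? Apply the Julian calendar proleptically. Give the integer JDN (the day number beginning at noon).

In the Gregorian calendar the same day is 11 August 1960.
JDN 2299161 is 15 October 1582 CE (Gregorian); the target day is +137997 days from there, so JDN = 2437158.

2437158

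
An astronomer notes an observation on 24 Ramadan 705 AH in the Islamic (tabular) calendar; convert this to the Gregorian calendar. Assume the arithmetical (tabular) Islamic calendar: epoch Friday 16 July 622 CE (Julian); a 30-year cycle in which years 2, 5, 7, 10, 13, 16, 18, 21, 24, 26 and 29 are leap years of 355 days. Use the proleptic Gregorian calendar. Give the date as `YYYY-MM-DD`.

1306-04-17

Both dates share Julian Day Number 2198173; in the Gregorian calendar that is 17 April 1306 CE.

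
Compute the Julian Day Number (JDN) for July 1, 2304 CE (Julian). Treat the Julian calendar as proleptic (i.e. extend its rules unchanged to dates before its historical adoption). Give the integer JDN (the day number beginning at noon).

In the Gregorian calendar the same day is 17 July 2304.
JDN 2400001 is 17 November 1858 CE (Gregorian), MJD 0; the target day is +162775 days from there, so JDN = 2562776.

2562776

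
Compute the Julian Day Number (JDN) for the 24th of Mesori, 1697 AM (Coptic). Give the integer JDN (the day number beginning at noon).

2444847

Equivalently 30 August 1981 (Gregorian).
JDN 2299161 is 15 October 1582 CE (Gregorian); the target day is +145686 days from there, so JDN = 2444847.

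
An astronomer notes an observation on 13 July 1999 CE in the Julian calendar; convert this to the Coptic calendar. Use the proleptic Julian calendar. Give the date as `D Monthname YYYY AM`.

19 Epip 1715 AM

Julian Day Number of the source date = 2451386.
Converting JDN 2451386 to the Coptic calendar gives 19 Epip 1715 AM.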